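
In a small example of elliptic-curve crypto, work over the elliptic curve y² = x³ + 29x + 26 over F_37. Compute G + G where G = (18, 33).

tangent at (18, 33): λ = (3·18² + 29)/(2·33) ≡ 2/29. 29⁻¹ ≡ 23 (mod 37) since 29·23 = 667 ≡ 1, so λ ≡ 2·23 ≡ 9.
  x = λ² - 18 - 18 = 81 - 36 ≡ 8; y = λ·(18 - 8) - 33 ≡ 20. → (8, 20)

(8, 20)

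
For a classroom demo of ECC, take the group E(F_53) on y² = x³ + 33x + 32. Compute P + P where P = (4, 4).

tangent at (4, 4): λ = (3·4² + 33)/(2·4) ≡ 28/8. 8⁻¹ ≡ 20 (mod 53) since 8·20 = 160 ≡ 1, so λ ≡ 28·20 ≡ 30.
  x = λ² - 4 - 4 = 900 - 8 ≡ 44; y = λ·(4 - 44) - 4 ≡ 15. → (44, 15)

(44, 15)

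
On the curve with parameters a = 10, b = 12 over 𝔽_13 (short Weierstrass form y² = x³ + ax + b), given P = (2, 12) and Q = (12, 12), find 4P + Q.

(3, 11)

First 4P:
Repeated addition: build up to 4P.
2P: tangent at (2, 12): λ = (3·2² + 10)/(2·12) ≡ 9/11. 11⁻¹ ≡ 6 (mod 13), so λ ≡ 9·6 ≡ 2.
  x = λ² - 2 - 2 = 4 - 4 ≡ 0; y = λ·(2 - 0) - 12 ≡ 5. → (0, 5)
3P: (0, 5) + (2, 12). λ = (12 - 5)/(2 - 0) ≡ 7/2 mod 13. 2⁻¹ ≡ 7 (mod 13) since 2·7 = 14 ≡ 1, so λ ≡ 10.
  x = λ² - 0 - 2 = 100 - 2 ≡ 7; y = λ·(0 - 7) - 5 ≡ 3. → (7, 3)
4P: (7, 3) + (2, 12). λ = (12 - 3)/(2 - 7) ≡ 9/8 mod 13. 8⁻¹ ≡ 5 (mod 13) since 8·5 = 40 ≡ 1, so λ ≡ 6.
  x = λ² - 7 - 2 = 36 - 9 ≡ 1; y = λ·(7 - 1) - 3 ≡ 7. → (1, 7)
4P = (1, 7).
Finally 4P + Q:
(1, 7) + (12, 12). λ = (12 - 7)/(12 - 1) ≡ 5/11 mod 13. 11⁻¹ ≡ 6 (mod 13), so λ ≡ 4.
  x = λ² - 1 - 12 = 16 - 13 ≡ 3; y = λ·(1 - 3) - 7 ≡ 11. → (3, 11)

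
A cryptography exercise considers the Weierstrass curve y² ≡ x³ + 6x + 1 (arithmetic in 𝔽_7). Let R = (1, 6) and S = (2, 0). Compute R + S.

(5, 4)

(1, 6) + (2, 0). λ = (0 - 6)/(2 - 1) ≡ 1/1 mod 7. 1⁻¹ ≡ 1 (mod 7) since 1·1 = 1 ≡ 1, so λ ≡ 1.
  x = λ² - 1 - 2 = 1 - 3 ≡ 5; y = λ·(1 - 5) - 6 ≡ 4. → (5, 4)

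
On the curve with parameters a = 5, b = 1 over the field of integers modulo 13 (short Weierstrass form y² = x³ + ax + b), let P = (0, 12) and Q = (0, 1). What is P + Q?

The two points share x = 0 and their y-coordinates satisfy 12 + 1 ≡ 0 (mod 13), so they are inverses. Their sum is the point at infinity.

O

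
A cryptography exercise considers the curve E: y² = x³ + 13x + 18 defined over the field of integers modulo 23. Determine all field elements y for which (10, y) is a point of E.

x³ + 13x + 18 = 1148 ≡ 21 (mod 23).
21 is a non-residue mod 23; no y exists.

none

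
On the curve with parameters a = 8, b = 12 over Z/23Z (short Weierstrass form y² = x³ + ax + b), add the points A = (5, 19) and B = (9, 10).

(4, 19)

(5, 19) + (9, 10). λ = (10 - 19)/(9 - 5) ≡ 14/4 mod 23. 4⁻¹ ≡ 6 (mod 23), so λ ≡ 15.
  x = λ² - 5 - 9 = 225 - 14 ≡ 4; y = λ·(5 - 4) - 19 ≡ 19. → (4, 19)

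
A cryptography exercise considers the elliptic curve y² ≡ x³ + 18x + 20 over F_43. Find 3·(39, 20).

(2, 8)

Write Q = (39, 20).
Repeated addition: build up to 3Q.
2Q: tangent at (39, 20): λ = (3·39² + 18)/(2·20) ≡ 23/40. 40⁻¹ ≡ 14 (mod 43) since 40·14 = 560 ≡ 1, so λ ≡ 23·14 ≡ 21.
  x = λ² - 39 - 39 = 441 - 78 ≡ 19; y = λ·(39 - 19) - 20 ≡ 13. → (19, 13)
3Q: (19, 13) + (39, 20). λ = (20 - 13)/(39 - 19) ≡ 7/20 mod 43. 20⁻¹ ≡ 28 (mod 43) since 20·28 = 560 ≡ 1, so λ ≡ 24.
  x = λ² - 19 - 39 = 576 - 58 ≡ 2; y = λ·(19 - 2) - 13 ≡ 8. → (2, 8)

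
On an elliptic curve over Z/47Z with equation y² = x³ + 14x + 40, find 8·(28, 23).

Write G = (28, 23).
Double-and-add on 8 = (1000)₂. Start with G = (28, 23) for the leading 1-bit.
double: tangent at (28, 23): λ = (3·28² + 14)/(2·23) ≡ 16/46. 46⁻¹ ≡ 46 (mod 47) since 46·46 = 2116 ≡ 1, so λ ≡ 16·46 ≡ 31.
  x = λ² - 28 - 28 = 961 - 56 ≡ 12; y = λ·(28 - 12) - 23 ≡ 3. → (12, 3)
double: tangent at (12, 3): λ = (3·12² + 14)/(2·3) ≡ 23/6. 6⁻¹ ≡ 8 (mod 47), so λ ≡ 23·8 ≡ 43.
  x = λ² - 12 - 12 = 1849 - 24 ≡ 39; y = λ·(12 - 39) - 3 ≡ 11. → (39, 11)
double: tangent at (39, 11): λ = (3·39² + 14)/(2·11) ≡ 18/22. 22⁻¹ ≡ 15 (mod 47), so λ ≡ 18·15 ≡ 35.
  x = λ² - 39 - 39 = 1225 - 78 ≡ 19; y = λ·(39 - 19) - 11 ≡ 31. → (19, 31)

(19, 31)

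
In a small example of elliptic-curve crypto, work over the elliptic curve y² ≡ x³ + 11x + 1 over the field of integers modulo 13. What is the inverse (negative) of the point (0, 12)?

-(0, 12) = (0, -12 mod 13) = (0, 1).

(0, 1)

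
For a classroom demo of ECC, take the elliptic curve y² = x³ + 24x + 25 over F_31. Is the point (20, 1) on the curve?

y² = 1² ≡ 1; x³ + 24x + 25 = 8505 ≡ 11 (mod 31). 1 ≠ 11.

no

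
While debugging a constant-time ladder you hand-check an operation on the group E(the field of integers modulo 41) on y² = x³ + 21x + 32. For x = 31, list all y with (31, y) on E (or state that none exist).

x³ + 21x + 32 = 30474 ≡ 11 (mod 41).
11 is a non-residue mod 41; no y exists.

none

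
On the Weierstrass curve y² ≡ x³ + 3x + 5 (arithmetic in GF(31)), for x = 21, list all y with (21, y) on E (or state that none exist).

x³ + 3x + 5 = 9329 ≡ 29 (mod 31).
29 is a non-residue mod 31; no y exists.

none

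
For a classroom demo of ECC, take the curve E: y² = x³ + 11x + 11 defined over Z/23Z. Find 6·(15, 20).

(4, 2)

Write G = (15, 20).
Double-and-add on 6 = (110)₂. Start with G = (15, 20) for the leading 1-bit.
double: tangent at (15, 20): λ = (3·15² + 11)/(2·20) ≡ 19/17. 17⁻¹ ≡ 19 (mod 23) since 17·19 = 323 ≡ 1, so λ ≡ 19·19 ≡ 16.
  x = λ² - 15 - 15 = 256 - 30 ≡ 19; y = λ·(15 - 19) - 20 ≡ 8. → (19, 8)
add G: (19, 8) + (15, 20). λ = (20 - 8)/(15 - 19) ≡ 12/19 mod 23. 19⁻¹ ≡ 17 (mod 23), so λ ≡ 20.
  x = λ² - 19 - 15 = 400 - 34 ≡ 21; y = λ·(19 - 21) - 8 ≡ 21. → (21, 21)
double: tangent at (21, 21): λ = (3·21² + 11)/(2·21) ≡ 0/19. 19⁻¹ ≡ 17 (mod 23), so λ ≡ 0·17 ≡ 0.
  x = λ² - 21 - 21 = 0 - 42 ≡ 4; y = λ·(21 - 4) - 21 ≡ 2. → (4, 2)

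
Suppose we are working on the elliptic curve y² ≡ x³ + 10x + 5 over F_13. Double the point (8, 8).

tangent at (8, 8): λ = (3·8² + 10)/(2·8) ≡ 7/3. 3⁻¹ ≡ 9 (mod 13) since 3·9 = 27 ≡ 1, so λ ≡ 7·9 ≡ 11.
  x = λ² - 8 - 8 = 121 - 16 ≡ 1; y = λ·(8 - 1) - 8 ≡ 4. → (1, 4)

(1, 4)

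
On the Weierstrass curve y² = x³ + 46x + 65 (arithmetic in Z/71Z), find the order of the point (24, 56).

8

2P: tangent at (24, 56): λ = (3·24² + 46)/(2·56) ≡ 70/41. 41⁻¹ ≡ 26 (mod 71), so λ ≡ 70·26 ≡ 45.
  x = λ² - 24 - 24 = 2025 - 48 ≡ 60; y = λ·(24 - 60) - 56 ≡ 28. → (60, 28)
3P: (60, 28) + (24, 56). λ = (56 - 28)/(24 - 60) ≡ 28/35 mod 71. 35⁻¹ ≡ 69 (mod 71) since 35·69 = 2415 ≡ 1, so λ ≡ 15.
  x = λ² - 60 - 24 = 225 - 84 ≡ 70; y = λ·(60 - 70) - 28 ≡ 35. → (70, 35)
4P: (70, 35) + (24, 56). λ = (56 - 35)/(24 - 70) ≡ 21/25 mod 71. 25⁻¹ ≡ 54 (mod 71) since 25·54 = 1350 ≡ 1, so λ ≡ 69.
  x = λ² - 70 - 24 = 4761 - 94 ≡ 52; y = λ·(70 - 52) - 35 ≡ 0. → (52, 0)
5P: (52, 0) + (24, 56). λ = (56 - 0)/(24 - 52) ≡ 56/43 mod 71. 43⁻¹ ≡ 38 (mod 71), so λ ≡ 69.
  x = λ² - 52 - 24 = 4761 - 76 ≡ 70; y = λ·(52 - 70) - 0 ≡ 36. → (70, 36)
6P: (70, 36) + (24, 56). λ = (56 - 36)/(24 - 70) ≡ 20/25 mod 71. 25⁻¹ ≡ 54 (mod 71) since 25·54 = 1350 ≡ 1, so λ ≡ 15.
  x = λ² - 70 - 24 = 225 - 94 ≡ 60; y = λ·(70 - 60) - 36 ≡ 43. → (60, 43)
7P: (60, 43) + (24, 56). λ = (56 - 43)/(24 - 60) ≡ 13/35 mod 71. 35⁻¹ ≡ 69 (mod 71), so λ ≡ 45.
  x = λ² - 60 - 24 = 2025 - 84 ≡ 24; y = λ·(60 - 24) - 43 ≡ 15. → (24, 15)
8P: (24, 15) + (24, 56): same x and y₁ ≡ -y₂, so the sum is ∞.
8P = ∞, so the order is 8.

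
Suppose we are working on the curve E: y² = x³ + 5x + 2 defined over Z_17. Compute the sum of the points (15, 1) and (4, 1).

(15, 1) + (4, 1). λ = (1 - 1)/(4 - 15) ≡ 0/6 mod 17. 6⁻¹ ≡ 3 (mod 17) since 6·3 = 18 ≡ 1, so λ ≡ 0.
  x = λ² - 15 - 4 = 0 - 19 ≡ 15; y = λ·(15 - 15) - 1 ≡ 16. → (15, 16)

(15, 16)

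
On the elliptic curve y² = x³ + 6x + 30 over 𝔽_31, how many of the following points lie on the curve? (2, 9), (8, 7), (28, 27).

2

(2, 9): 9² ≡ 19, rhs ≡ 19 → on.
(8, 7): 7² ≡ 18, rhs ≡ 1 → off.
(28, 27): 27² ≡ 16, rhs ≡ 16 → on.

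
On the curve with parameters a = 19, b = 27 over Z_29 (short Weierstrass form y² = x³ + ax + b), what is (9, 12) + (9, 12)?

(18, 13)

tangent at (9, 12): λ = (3·9² + 19)/(2·12) ≡ 1/24. 24⁻¹ ≡ 23 (mod 29), so λ ≡ 1·23 ≡ 23.
  x = λ² - 9 - 9 = 529 - 18 ≡ 18; y = λ·(9 - 18) - 12 ≡ 13. → (18, 13)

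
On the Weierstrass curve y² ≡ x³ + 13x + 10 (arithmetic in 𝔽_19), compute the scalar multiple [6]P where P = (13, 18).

(10, 0)

Repeated addition: build up to 6P.
2P: tangent at (13, 18): λ = (3·13² + 13)/(2·18) ≡ 7/17. 17⁻¹ ≡ 9 (mod 19), so λ ≡ 7·9 ≡ 6.
  x = λ² - 13 - 13 = 36 - 26 ≡ 10; y = λ·(13 - 10) - 18 ≡ 0. → (10, 0)
3P: (10, 0) + (13, 18). λ = (18 - 0)/(13 - 10) ≡ 18/3 mod 19. 3⁻¹ ≡ 13 (mod 19), so λ ≡ 6.
  x = λ² - 10 - 13 = 36 - 23 ≡ 13; y = λ·(10 - 13) - 0 ≡ 1. → (13, 1)
4P: (13, 1) + (13, 18): same x and y₁ ≡ -y₂, so the sum is ∞.
5P: ∞ + (13, 18) = (13, 18) (identity).
6P: tangent at (13, 18): λ = (3·13² + 13)/(2·18) ≡ 7/17. 17⁻¹ ≡ 9 (mod 19), so λ ≡ 7·9 ≡ 6.
  x = λ² - 13 - 13 = 36 - 26 ≡ 10; y = λ·(13 - 10) - 18 ≡ 0. → (10, 0)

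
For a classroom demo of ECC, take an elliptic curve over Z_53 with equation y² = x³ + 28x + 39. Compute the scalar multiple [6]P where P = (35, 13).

Repeated addition: build up to 6P.
2P: tangent at (35, 13): λ = (3·35² + 28)/(2·13) ≡ 46/26. 26⁻¹ ≡ 51 (mod 53), so λ ≡ 46·51 ≡ 14.
  x = λ² - 35 - 35 = 196 - 70 ≡ 20; y = λ·(35 - 20) - 13 ≡ 38. → (20, 38)
3P: (20, 38) + (35, 13). λ = (13 - 38)/(35 - 20) ≡ 28/15 mod 53. 15⁻¹ ≡ 46 (mod 53), so λ ≡ 16.
  x = λ² - 20 - 35 = 256 - 55 ≡ 42; y = λ·(20 - 42) - 38 ≡ 34. → (42, 34)
4P: (42, 34) + (35, 13). λ = (13 - 34)/(35 - 42) ≡ 32/46 mod 53. 46⁻¹ ≡ 15 (mod 53) since 46·15 = 690 ≡ 1, so λ ≡ 3.
  x = λ² - 42 - 35 = 9 - 77 ≡ 38; y = λ·(42 - 38) - 34 ≡ 31. → (38, 31)
5P: (38, 31) + (35, 13). λ = (13 - 31)/(35 - 38) ≡ 35/50 mod 53. 50⁻¹ ≡ 35 (mod 53), so λ ≡ 6.
  x = λ² - 38 - 35 = 36 - 73 ≡ 16; y = λ·(38 - 16) - 31 ≡ 48. → (16, 48)
6P: (16, 48) + (35, 13). λ = (13 - 48)/(35 - 16) ≡ 18/19 mod 53. 19⁻¹ ≡ 14 (mod 53) since 19·14 = 266 ≡ 1, so λ ≡ 40.
  x = λ² - 16 - 35 = 1600 - 51 ≡ 12; y = λ·(16 - 12) - 48 ≡ 6. → (12, 6)

(12, 6)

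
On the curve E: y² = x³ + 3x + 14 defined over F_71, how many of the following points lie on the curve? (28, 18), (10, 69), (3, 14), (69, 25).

(28, 18): 18² ≡ 40, rhs ≡ 40 → on.
(10, 69): 69² ≡ 4, rhs ≡ 50 → off.
(3, 14): 14² ≡ 54, rhs ≡ 50 → off.
(69, 25): 25² ≡ 57, rhs ≡ 0 → off.

1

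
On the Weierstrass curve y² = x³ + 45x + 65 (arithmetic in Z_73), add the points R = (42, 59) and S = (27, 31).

(42, 59) + (27, 31). λ = (31 - 59)/(27 - 42) ≡ 45/58 mod 73. 58⁻¹ ≡ 34 (mod 73), so λ ≡ 70.
  x = λ² - 42 - 27 = 4900 - 69 ≡ 13; y = λ·(42 - 13) - 59 ≡ 0. → (13, 0)

(13, 0)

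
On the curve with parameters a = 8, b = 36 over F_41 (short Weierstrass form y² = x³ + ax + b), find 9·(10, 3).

Write Q = (10, 3).
Double-and-add on 9 = (1001)₂. Start with Q = (10, 3) for the leading 1-bit.
double: tangent at (10, 3): λ = (3·10² + 8)/(2·3) ≡ 21/6. 6⁻¹ ≡ 7 (mod 41), so λ ≡ 21·7 ≡ 24.
  x = λ² - 10 - 10 = 576 - 20 ≡ 23; y = λ·(10 - 23) - 3 ≡ 13. → (23, 13)
double: tangent at (23, 13): λ = (3·23² + 8)/(2·13) ≡ 37/26. 26⁻¹ ≡ 30 (mod 41) since 26·30 = 780 ≡ 1, so λ ≡ 37·30 ≡ 3.
  x = λ² - 23 - 23 = 9 - 46 ≡ 4; y = λ·(23 - 4) - 13 ≡ 3. → (4, 3)
double: tangent at (4, 3): λ = (3·4² + 8)/(2·3) ≡ 15/6. 6⁻¹ ≡ 7 (mod 41), so λ ≡ 15·7 ≡ 23.
  x = λ² - 4 - 4 = 529 - 8 ≡ 29; y = λ·(4 - 29) - 3 ≡ 37. → (29, 37)
add Q: (29, 37) + (10, 3). λ = (3 - 37)/(10 - 29) ≡ 7/22 mod 41. 22⁻¹ ≡ 28 (mod 41) since 22·28 = 616 ≡ 1, so λ ≡ 32.
  x = λ² - 29 - 10 = 1024 - 39 ≡ 1; y = λ·(29 - 1) - 37 ≡ 39. → (1, 39)

(1, 39)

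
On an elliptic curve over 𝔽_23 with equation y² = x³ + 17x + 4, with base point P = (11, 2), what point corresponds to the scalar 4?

(15, 0)

Repeated addition: build up to 4P.
2P: tangent at (11, 2): λ = (3·11² + 17)/(2·2) ≡ 12/4. 4⁻¹ ≡ 6 (mod 23), so λ ≡ 12·6 ≡ 3.
  x = λ² - 11 - 11 = 9 - 22 ≡ 10; y = λ·(11 - 10) - 2 ≡ 1. → (10, 1)
3P: (10, 1) + (11, 2). λ = (2 - 1)/(11 - 10) ≡ 1/1 mod 23. 1⁻¹ ≡ 1 (mod 23), so λ ≡ 1.
  x = λ² - 10 - 11 = 1 - 21 ≡ 3; y = λ·(10 - 3) - 1 ≡ 6. → (3, 6)
4P: (3, 6) + (11, 2). λ = (2 - 6)/(11 - 3) ≡ 19/8 mod 23. 8⁻¹ ≡ 3 (mod 23), so λ ≡ 11.
  x = λ² - 3 - 11 = 121 - 14 ≡ 15; y = λ·(3 - 15) - 6 ≡ 0. → (15, 0)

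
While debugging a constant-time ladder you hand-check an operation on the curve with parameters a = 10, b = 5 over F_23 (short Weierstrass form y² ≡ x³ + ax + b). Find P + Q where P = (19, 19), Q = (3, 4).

(19, 19) + (3, 4). λ = (4 - 19)/(3 - 19) ≡ 8/7 mod 23. 7⁻¹ ≡ 10 (mod 23), so λ ≡ 11.
  x = λ² - 19 - 3 = 121 - 22 ≡ 7; y = λ·(19 - 7) - 19 ≡ 21. → (7, 21)

(7, 21)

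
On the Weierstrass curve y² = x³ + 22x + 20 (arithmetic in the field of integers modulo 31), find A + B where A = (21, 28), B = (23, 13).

(21, 28) + (23, 13). λ = (13 - 28)/(23 - 21) ≡ 16/2 mod 31. 2⁻¹ ≡ 16 (mod 31), so λ ≡ 8.
  x = λ² - 21 - 23 = 64 - 44 ≡ 20; y = λ·(21 - 20) - 28 ≡ 11. → (20, 11)

(20, 11)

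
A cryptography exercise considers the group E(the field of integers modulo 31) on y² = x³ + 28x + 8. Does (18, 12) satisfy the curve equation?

y² = 12² ≡ 20; x³ + 28x + 8 = 6344 ≡ 20 (mod 31). 20 = 20.

yes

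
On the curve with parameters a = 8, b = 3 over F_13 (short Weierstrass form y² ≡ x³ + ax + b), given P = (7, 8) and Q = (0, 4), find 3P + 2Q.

First 3P:
Repeated addition: build up to 3P.
2P: tangent at (7, 8): λ = (3·7² + 8)/(2·8) ≡ 12/3. 3⁻¹ ≡ 9 (mod 13) since 3·9 = 27 ≡ 1, so λ ≡ 12·9 ≡ 4.
  x = λ² - 7 - 7 = 16 - 14 ≡ 2; y = λ·(7 - 2) - 8 ≡ 12. → (2, 12)
3P: (2, 12) + (7, 8). λ = (8 - 12)/(7 - 2) ≡ 9/5 mod 13. 5⁻¹ ≡ 8 (mod 13), so λ ≡ 7.
  x = λ² - 2 - 7 = 49 - 9 ≡ 1; y = λ·(2 - 1) - 12 ≡ 8. → (1, 8)
3P = (1, 8).
Next 2Q:
Repeated addition: build up to 2Q.
2Q: tangent at (0, 4): λ = (3·0² + 8)/(2·4) ≡ 8/8. 8⁻¹ ≡ 5 (mod 13), so λ ≡ 8·5 ≡ 1.
  x = λ² - 0 - 0 = 1 - 0 ≡ 1; y = λ·(0 - 1) - 4 ≡ 8. → (1, 8)
2Q = (1, 8).
Finally 3P + 2Q:
tangent at (1, 8): λ = (3·1² + 8)/(2·8) ≡ 11/3. 3⁻¹ ≡ 9 (mod 13), so λ ≡ 11·9 ≡ 8.
  x = λ² - 1 - 1 = 64 - 2 ≡ 10; y = λ·(1 - 10) - 8 ≡ 11. → (10, 11)

(10, 11)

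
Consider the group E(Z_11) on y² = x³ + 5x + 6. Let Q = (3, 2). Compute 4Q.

Double-and-add on 4 = (100)₂. Start with Q = (3, 2) for the leading 1-bit.
double: tangent at (3, 2): λ = (3·3² + 5)/(2·2) ≡ 10/4. 4⁻¹ ≡ 3 (mod 11), so λ ≡ 10·3 ≡ 8.
  x = λ² - 3 - 3 = 64 - 6 ≡ 3; y = λ·(3 - 3) - 2 ≡ 9. → (3, 9)
double: tangent at (3, 9): λ = (3·3² + 5)/(2·9) ≡ 10/7. 7⁻¹ ≡ 8 (mod 11), so λ ≡ 10·8 ≡ 3.
  x = λ² - 3 - 3 = 9 - 6 ≡ 3; y = λ·(3 - 3) - 9 ≡ 2. → (3, 2)

(3, 2)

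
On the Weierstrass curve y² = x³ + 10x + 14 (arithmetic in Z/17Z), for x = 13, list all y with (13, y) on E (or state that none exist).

none

x³ + 10x + 14 = 2341 ≡ 12 (mod 17).
12 is a non-residue mod 17; no y exists.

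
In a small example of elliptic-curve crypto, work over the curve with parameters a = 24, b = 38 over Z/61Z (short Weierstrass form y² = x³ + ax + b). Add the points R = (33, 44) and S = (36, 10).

(12, 23)

(33, 44) + (36, 10). λ = (10 - 44)/(36 - 33) ≡ 27/3 mod 61. 3⁻¹ ≡ 41 (mod 61) since 3·41 = 123 ≡ 1, so λ ≡ 9.
  x = λ² - 33 - 36 = 81 - 69 ≡ 12; y = λ·(33 - 12) - 44 ≡ 23. → (12, 23)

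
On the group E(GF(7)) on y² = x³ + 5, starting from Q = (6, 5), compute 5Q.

(3, 2)

Repeated addition: build up to 5Q.
2Q: tangent at (6, 5): λ = (3·6² + 0)/(2·5) ≡ 3/3. 3⁻¹ ≡ 5 (mod 7), so λ ≡ 3·5 ≡ 1.
  x = λ² - 6 - 6 = 1 - 12 ≡ 3; y = λ·(6 - 3) - 5 ≡ 5. → (3, 5)
3Q: (3, 5) + (6, 5). λ = (5 - 5)/(6 - 3) ≡ 0/3 mod 7. 3⁻¹ ≡ 5 (mod 7) since 3·5 = 15 ≡ 1, so λ ≡ 0.
  x = λ² - 3 - 6 = 0 - 9 ≡ 5; y = λ·(3 - 5) - 5 ≡ 2. → (5, 2)
4Q: (5, 2) + (6, 5). λ = (5 - 2)/(6 - 5) ≡ 3/1 mod 7. 1⁻¹ ≡ 1 (mod 7), so λ ≡ 3.
  x = λ² - 5 - 6 = 9 - 11 ≡ 5; y = λ·(5 - 5) - 2 ≡ 5. → (5, 5)
5Q: (5, 5) + (6, 5). λ = (5 - 5)/(6 - 5) ≡ 0/1 mod 7. 1⁻¹ ≡ 1 (mod 7), so λ ≡ 0.
  x = λ² - 5 - 6 = 0 - 11 ≡ 3; y = λ·(5 - 3) - 5 ≡ 2. → (3, 2)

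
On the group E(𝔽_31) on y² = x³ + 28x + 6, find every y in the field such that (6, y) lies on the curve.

7, 24

x³ + 28x + 6 = 390 ≡ 18 (mod 31).
Square roots of 18 mod 31: 7 and 24 (since 7² = 49 ≡ 18).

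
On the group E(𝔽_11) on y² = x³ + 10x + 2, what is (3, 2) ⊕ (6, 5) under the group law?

(3, 2) + (6, 5). λ = (5 - 2)/(6 - 3) ≡ 3/3 mod 11. 3⁻¹ ≡ 4 (mod 11), so λ ≡ 1.
  x = λ² - 3 - 6 = 1 - 9 ≡ 3; y = λ·(3 - 3) - 2 ≡ 9. → (3, 9)

(3, 9)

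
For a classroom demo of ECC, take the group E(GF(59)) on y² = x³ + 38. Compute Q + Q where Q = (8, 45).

(25, 21)

tangent at (8, 45): λ = (3·8² + 0)/(2·45) ≡ 15/31. 31⁻¹ ≡ 40 (mod 59), so λ ≡ 15·40 ≡ 10.
  x = λ² - 8 - 8 = 100 - 16 ≡ 25; y = λ·(8 - 25) - 45 ≡ 21. → (25, 21)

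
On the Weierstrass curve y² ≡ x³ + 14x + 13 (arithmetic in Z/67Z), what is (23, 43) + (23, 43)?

tangent at (23, 43): λ = (3·23² + 14)/(2·43) ≡ 60/19. 19⁻¹ ≡ 60 (mod 67) since 19·60 = 1140 ≡ 1, so λ ≡ 60·60 ≡ 49.
  x = λ² - 23 - 23 = 2401 - 46 ≡ 10; y = λ·(23 - 10) - 43 ≡ 58. → (10, 58)

(10, 58)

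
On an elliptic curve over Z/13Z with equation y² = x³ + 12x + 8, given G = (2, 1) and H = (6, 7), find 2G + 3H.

O

First 2G:
Repeated addition: build up to 2G.
2G: tangent at (2, 1): λ = (3·2² + 12)/(2·1) ≡ 11/2. 2⁻¹ ≡ 7 (mod 13), so λ ≡ 11·7 ≡ 12.
  x = λ² - 2 - 2 = 144 - 4 ≡ 10; y = λ·(2 - 10) - 1 ≡ 7. → (10, 7)
2G = (10, 7).
Next 3H:
Repeated addition: build up to 3H.
2H: tangent at (6, 7): λ = (3·6² + 12)/(2·7) ≡ 3/1. 1⁻¹ ≡ 1 (mod 13), so λ ≡ 3·1 ≡ 3.
  x = λ² - 6 - 6 = 9 - 12 ≡ 10; y = λ·(6 - 10) - 7 ≡ 7. → (10, 7)
3H: (10, 7) + (6, 7). λ = (7 - 7)/(6 - 10) ≡ 0/9 mod 13. 9⁻¹ ≡ 3 (mod 13), so λ ≡ 0.
  x = λ² - 10 - 6 = 0 - 16 ≡ 10; y = λ·(10 - 10) - 7 ≡ 6. → (10, 6)
3H = (10, 6).
Finally 2G + 3H:
(10, 7) + (10, 6): same x and y₁ ≡ -y₂, so the sum is O.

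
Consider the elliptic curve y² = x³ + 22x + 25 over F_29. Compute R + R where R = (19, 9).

tangent at (19, 9): λ = (3·19² + 22)/(2·9) ≡ 3/18. 18⁻¹ ≡ 21 (mod 29), so λ ≡ 3·21 ≡ 5.
  x = λ² - 19 - 19 = 25 - 38 ≡ 16; y = λ·(19 - 16) - 9 ≡ 6. → (16, 6)

(16, 6)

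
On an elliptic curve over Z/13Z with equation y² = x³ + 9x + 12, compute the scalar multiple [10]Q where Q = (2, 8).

Double-and-add on 10 = (1010)₂. Start with Q = (2, 8) for the leading 1-bit.
double: tangent at (2, 8): λ = (3·2² + 9)/(2·8) ≡ 8/3. 3⁻¹ ≡ 9 (mod 13), so λ ≡ 8·9 ≡ 7.
  x = λ² - 2 - 2 = 49 - 4 ≡ 6; y = λ·(2 - 6) - 8 ≡ 3. → (6, 3)
double: tangent at (6, 3): λ = (3·6² + 9)/(2·3) ≡ 0/6. 6⁻¹ ≡ 11 (mod 13), so λ ≡ 0·11 ≡ 0.
  x = λ² - 6 - 6 = 0 - 12 ≡ 1; y = λ·(6 - 1) - 3 ≡ 10. → (1, 10)
add Q: (1, 10) + (2, 8). λ = (8 - 10)/(2 - 1) ≡ 11/1 mod 13. 1⁻¹ ≡ 1 (mod 13), so λ ≡ 11.
  x = λ² - 1 - 2 = 121 - 3 ≡ 1; y = λ·(1 - 1) - 10 ≡ 3. → (1, 3)
double: tangent at (1, 3): λ = (3·1² + 9)/(2·3) ≡ 12/6. 6⁻¹ ≡ 11 (mod 13) since 6·11 = 66 ≡ 1, so λ ≡ 12·11 ≡ 2.
  x = λ² - 1 - 1 = 4 - 2 ≡ 2; y = λ·(1 - 2) - 3 ≡ 8. → (2, 8)

(2, 8)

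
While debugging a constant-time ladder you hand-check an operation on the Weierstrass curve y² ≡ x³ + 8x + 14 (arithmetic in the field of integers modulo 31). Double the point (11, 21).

(19, 22)

tangent at (11, 21): λ = (3·11² + 8)/(2·21) ≡ 30/11. 11⁻¹ ≡ 17 (mod 31), so λ ≡ 30·17 ≡ 14.
  x = λ² - 11 - 11 = 196 - 22 ≡ 19; y = λ·(11 - 19) - 21 ≡ 22. → (19, 22)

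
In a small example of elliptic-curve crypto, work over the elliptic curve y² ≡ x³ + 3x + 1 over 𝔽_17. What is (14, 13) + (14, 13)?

tangent at (14, 13): λ = (3·14² + 3)/(2·13) ≡ 13/9. 9⁻¹ ≡ 2 (mod 17) since 9·2 = 18 ≡ 1, so λ ≡ 13·2 ≡ 9.
  x = λ² - 14 - 14 = 81 - 28 ≡ 2; y = λ·(14 - 2) - 13 ≡ 10. → (2, 10)

(2, 10)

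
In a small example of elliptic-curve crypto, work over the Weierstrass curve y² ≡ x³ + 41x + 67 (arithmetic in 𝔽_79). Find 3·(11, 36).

(6, 23)

Write Q = (11, 36).
Repeated addition: build up to 3Q.
2Q: tangent at (11, 36): λ = (3·11² + 41)/(2·36) ≡ 9/72. 72⁻¹ ≡ 45 (mod 79) since 72·45 = 3240 ≡ 1, so λ ≡ 9·45 ≡ 10.
  x = λ² - 11 - 11 = 100 - 22 ≡ 78; y = λ·(11 - 78) - 36 ≡ 5. → (78, 5)
3Q: (78, 5) + (11, 36). λ = (36 - 5)/(11 - 78) ≡ 31/12 mod 79. 12⁻¹ ≡ 33 (mod 79), so λ ≡ 75.
  x = λ² - 78 - 11 = 5625 - 89 ≡ 6; y = λ·(78 - 6) - 5 ≡ 23. → (6, 23)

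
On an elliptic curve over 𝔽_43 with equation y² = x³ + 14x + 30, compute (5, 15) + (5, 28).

The two points share x = 5 and their y-coordinates satisfy 15 + 28 ≡ 0 (mod 43), so they are inverses. Their sum is the point at infinity.

O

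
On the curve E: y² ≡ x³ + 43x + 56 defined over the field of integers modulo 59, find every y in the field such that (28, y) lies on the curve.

x³ + 43x + 56 = 23212 ≡ 25 (mod 59).
Square roots of 25 mod 59: 5 and 54 (since 5² = 25 ≡ 25).

5, 54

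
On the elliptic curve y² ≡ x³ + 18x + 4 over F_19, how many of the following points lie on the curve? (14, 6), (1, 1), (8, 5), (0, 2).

(14, 6): 6² ≡ 17, rhs ≡ 17 → on.
(1, 1): 1² ≡ 1, rhs ≡ 4 → off.
(8, 5): 5² ≡ 6, rhs ≡ 14 → off.
(0, 2): 2² ≡ 4, rhs ≡ 4 → on.

2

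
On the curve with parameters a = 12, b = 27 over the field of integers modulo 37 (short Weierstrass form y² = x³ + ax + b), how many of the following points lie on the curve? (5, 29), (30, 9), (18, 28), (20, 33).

4

(5, 29): 29² ≡ 27, rhs ≡ 27 → on.
(30, 9): 9² ≡ 7, rhs ≡ 7 → on.
(18, 28): 28² ≡ 7, rhs ≡ 7 → on.
(20, 33): 33² ≡ 16, rhs ≡ 16 → on.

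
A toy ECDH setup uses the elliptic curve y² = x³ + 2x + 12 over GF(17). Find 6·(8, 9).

(14, 9)

Write G = (8, 9).
Repeated addition: build up to 6G.
2G: tangent at (8, 9): λ = (3·8² + 2)/(2·9) ≡ 7/1. 1⁻¹ ≡ 1 (mod 17) since 1·1 = 1 ≡ 1, so λ ≡ 7·1 ≡ 7.
  x = λ² - 8 - 8 = 49 - 16 ≡ 16; y = λ·(8 - 16) - 9 ≡ 3. → (16, 3)
3G: (16, 3) + (8, 9). λ = (9 - 3)/(8 - 16) ≡ 6/9 mod 17. 9⁻¹ ≡ 2 (mod 17), so λ ≡ 12.
  x = λ² - 16 - 8 = 144 - 24 ≡ 1; y = λ·(16 - 1) - 3 ≡ 7. → (1, 7)
4G: (1, 7) + (8, 9). λ = (9 - 7)/(8 - 1) ≡ 2/7 mod 17. 7⁻¹ ≡ 5 (mod 17) since 7·5 = 35 ≡ 1, so λ ≡ 10.
  x = λ² - 1 - 8 = 100 - 9 ≡ 6; y = λ·(1 - 6) - 7 ≡ 11. → (6, 11)
5G: (6, 11) + (8, 9). λ = (9 - 11)/(8 - 6) ≡ 15/2 mod 17. 2⁻¹ ≡ 9 (mod 17), so λ ≡ 16.
  x = λ² - 6 - 8 = 256 - 14 ≡ 4; y = λ·(6 - 4) - 11 ≡ 4. → (4, 4)
6G: (4, 4) + (8, 9). λ = (9 - 4)/(8 - 4) ≡ 5/4 mod 17. 4⁻¹ ≡ 13 (mod 17), so λ ≡ 14.
  x = λ² - 4 - 8 = 196 - 12 ≡ 14; y = λ·(4 - 14) - 4 ≡ 9. → (14, 9)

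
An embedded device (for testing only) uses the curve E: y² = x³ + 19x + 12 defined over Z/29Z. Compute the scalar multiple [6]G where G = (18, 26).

(27, 13)

Double-and-add on 6 = (110)₂. Start with G = (18, 26) for the leading 1-bit.
double: tangent at (18, 26): λ = (3·18² + 19)/(2·26) ≡ 5/23. 23⁻¹ ≡ 24 (mod 29) since 23·24 = 552 ≡ 1, so λ ≡ 5·24 ≡ 4.
  x = λ² - 18 - 18 = 16 - 36 ≡ 9; y = λ·(18 - 9) - 26 ≡ 10. → (9, 10)
add G: (9, 10) + (18, 26). λ = (26 - 10)/(18 - 9) ≡ 16/9 mod 29. 9⁻¹ ≡ 13 (mod 29), so λ ≡ 5.
  x = λ² - 9 - 18 = 25 - 27 ≡ 27; y = λ·(9 - 27) - 10 ≡ 16. → (27, 16)
double: tangent at (27, 16): λ = (3·27² + 19)/(2·16) ≡ 2/3. 3⁻¹ ≡ 10 (mod 29), so λ ≡ 2·10 ≡ 20.
  x = λ² - 27 - 27 = 400 - 54 ≡ 27; y = λ·(27 - 27) - 16 ≡ 13. → (27, 13)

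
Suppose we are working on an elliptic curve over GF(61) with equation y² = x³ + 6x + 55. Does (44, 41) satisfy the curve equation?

no

y² = 41² ≡ 34; x³ + 6x + 55 = 85503 ≡ 42 (mod 61). 34 ≠ 42.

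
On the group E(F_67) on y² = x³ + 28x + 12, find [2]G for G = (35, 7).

(26, 62)

tangent at (35, 7): λ = (3·35² + 28)/(2·7) ≡ 18/14. 14⁻¹ ≡ 24 (mod 67), so λ ≡ 18·24 ≡ 30.
  x = λ² - 35 - 35 = 900 - 70 ≡ 26; y = λ·(35 - 26) - 7 ≡ 62. → (26, 62)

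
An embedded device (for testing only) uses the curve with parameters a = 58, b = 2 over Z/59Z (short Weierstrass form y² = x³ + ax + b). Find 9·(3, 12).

Write Q = (3, 12).
Repeated addition: build up to 9Q.
2Q: tangent at (3, 12): λ = (3·3² + 58)/(2·12) ≡ 26/24. 24⁻¹ ≡ 32 (mod 59), so λ ≡ 26·32 ≡ 6.
  x = λ² - 3 - 3 = 36 - 6 ≡ 30; y = λ·(3 - 30) - 12 ≡ 3. → (30, 3)
3Q: (30, 3) + (3, 12). λ = (12 - 3)/(3 - 30) ≡ 9/32 mod 59. 32⁻¹ ≡ 24 (mod 59) since 32·24 = 768 ≡ 1, so λ ≡ 39.
  x = λ² - 30 - 3 = 1521 - 33 ≡ 13; y = λ·(30 - 13) - 3 ≡ 11. → (13, 11)
4Q: (13, 11) + (3, 12). λ = (12 - 11)/(3 - 13) ≡ 1/49 mod 59. 49⁻¹ ≡ 53 (mod 59) since 49·53 = 2597 ≡ 1, so λ ≡ 53.
  x = λ² - 13 - 3 = 2809 - 16 ≡ 20; y = λ·(13 - 20) - 11 ≡ 31. → (20, 31)
5Q: (20, 31) + (3, 12). λ = (12 - 31)/(3 - 20) ≡ 40/42 mod 59. 42⁻¹ ≡ 52 (mod 59), so λ ≡ 15.
  x = λ² - 20 - 3 = 225 - 23 ≡ 25; y = λ·(20 - 25) - 31 ≡ 12. → (25, 12)
6Q: (25, 12) + (3, 12). λ = (12 - 12)/(3 - 25) ≡ 0/37 mod 59. 37⁻¹ ≡ 8 (mod 59) since 37·8 = 296 ≡ 1, so λ ≡ 0.
  x = λ² - 25 - 3 = 0 - 28 ≡ 31; y = λ·(25 - 31) - 12 ≡ 47. → (31, 47)
7Q: (31, 47) + (3, 12). λ = (12 - 47)/(3 - 31) ≡ 24/31 mod 59. 31⁻¹ ≡ 40 (mod 59), so λ ≡ 16.
  x = λ² - 31 - 3 = 256 - 34 ≡ 45; y = λ·(31 - 45) - 47 ≡ 24. → (45, 24)
8Q: (45, 24) + (3, 12). λ = (12 - 24)/(3 - 45) ≡ 47/17 mod 59. 17⁻¹ ≡ 7 (mod 59) since 17·7 = 119 ≡ 1, so λ ≡ 34.
  x = λ² - 45 - 3 = 1156 - 48 ≡ 46; y = λ·(45 - 46) - 24 ≡ 1. → (46, 1)
9Q: (46, 1) + (3, 12). λ = (12 - 1)/(3 - 46) ≡ 11/16 mod 59. 16⁻¹ ≡ 48 (mod 59) since 16·48 = 768 ≡ 1, so λ ≡ 56.
  x = λ² - 46 - 3 = 3136 - 49 ≡ 19; y = λ·(46 - 19) - 1 ≡ 36. → (19, 36)

(19, 36)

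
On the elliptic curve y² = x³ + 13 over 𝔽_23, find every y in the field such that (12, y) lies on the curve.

x³ + 0x + 13 = 1741 ≡ 16 (mod 23).
Square roots of 16 mod 23: 4 and 19 (since 4² = 16 ≡ 16).

4, 19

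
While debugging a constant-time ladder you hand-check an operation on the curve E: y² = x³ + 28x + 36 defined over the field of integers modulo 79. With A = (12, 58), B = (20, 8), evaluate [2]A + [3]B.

First 2A:
Repeated addition: build up to 2A.
2A: tangent at (12, 58): λ = (3·12² + 28)/(2·58) ≡ 65/37. 37⁻¹ ≡ 47 (mod 79) since 37·47 = 1739 ≡ 1, so λ ≡ 65·47 ≡ 53.
  x = λ² - 12 - 12 = 2809 - 24 ≡ 20; y = λ·(12 - 20) - 58 ≡ 71. → (20, 71)
2A = (20, 71).
Next 3B:
Repeated addition: build up to 3B.
2B: tangent at (20, 8): λ = (3·20² + 28)/(2·8) ≡ 43/16. 16⁻¹ ≡ 5 (mod 79), so λ ≡ 43·5 ≡ 57.
  x = λ² - 20 - 20 = 3249 - 40 ≡ 49; y = λ·(20 - 49) - 8 ≡ 77. → (49, 77)
3B: (49, 77) + (20, 8). λ = (8 - 77)/(20 - 49) ≡ 10/50 mod 79. 50⁻¹ ≡ 49 (mod 79), so λ ≡ 16.
  x = λ² - 49 - 20 = 256 - 69 ≡ 29; y = λ·(49 - 29) - 77 ≡ 6. → (29, 6)
3B = (29, 6).
Finally 2A + 3B:
(20, 71) + (29, 6). λ = (6 - 71)/(29 - 20) ≡ 14/9 mod 79. 9⁻¹ ≡ 44 (mod 79) since 9·44 = 396 ≡ 1, so λ ≡ 63.
  x = λ² - 20 - 29 = 3969 - 49 ≡ 49; y = λ·(20 - 49) - 71 ≡ 77. → (49, 77)

(49, 77)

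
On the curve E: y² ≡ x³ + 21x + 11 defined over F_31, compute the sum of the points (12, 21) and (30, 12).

(28, 18)

(12, 21) + (30, 12). λ = (12 - 21)/(30 - 12) ≡ 22/18 mod 31. 18⁻¹ ≡ 19 (mod 31), so λ ≡ 15.
  x = λ² - 12 - 30 = 225 - 42 ≡ 28; y = λ·(12 - 28) - 21 ≡ 18. → (28, 18)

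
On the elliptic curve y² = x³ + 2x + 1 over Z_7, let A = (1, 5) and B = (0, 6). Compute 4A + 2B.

First 4A:
Double-and-add on 4 = (100)₂. Start with A = (1, 5) for the leading 1-bit.
double: tangent at (1, 5): λ = (3·1² + 2)/(2·5) ≡ 5/3. 3⁻¹ ≡ 5 (mod 7), so λ ≡ 5·5 ≡ 4.
  x = λ² - 1 - 1 = 16 - 2 ≡ 0; y = λ·(1 - 0) - 5 ≡ 6. → (0, 6)
double: tangent at (0, 6): λ = (3·0² + 2)/(2·6) ≡ 2/5. 5⁻¹ ≡ 3 (mod 7), so λ ≡ 2·3 ≡ 6.
  x = λ² - 0 - 0 = 36 - 0 ≡ 1; y = λ·(0 - 1) - 6 ≡ 2. → (1, 2)
4A = (1, 2).
Next 2B:
Repeated addition: build up to 2B.
2B: tangent at (0, 6): λ = (3·0² + 2)/(2·6) ≡ 2/5. 5⁻¹ ≡ 3 (mod 7), so λ ≡ 2·3 ≡ 6.
  x = λ² - 0 - 0 = 36 - 0 ≡ 1; y = λ·(0 - 1) - 6 ≡ 2. → (1, 2)
2B = (1, 2).
Finally 4A + 2B:
tangent at (1, 2): λ = (3·1² + 2)/(2·2) ≡ 5/4. 4⁻¹ ≡ 2 (mod 7), so λ ≡ 5·2 ≡ 3.
  x = λ² - 1 - 1 = 9 - 2 ≡ 0; y = λ·(1 - 0) - 2 ≡ 1. → (0, 1)

(0, 1)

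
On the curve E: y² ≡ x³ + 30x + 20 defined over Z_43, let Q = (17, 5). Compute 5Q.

Double-and-add on 5 = (101)₂. Start with Q = (17, 5) for the leading 1-bit.
double: tangent at (17, 5): λ = (3·17² + 30)/(2·5) ≡ 37/10. 10⁻¹ ≡ 13 (mod 43), so λ ≡ 37·13 ≡ 8.
  x = λ² - 17 - 17 = 64 - 34 ≡ 30; y = λ·(17 - 30) - 5 ≡ 20. → (30, 20)
double: tangent at (30, 20): λ = (3·30² + 30)/(2·20) ≡ 21/40. 40⁻¹ ≡ 14 (mod 43) since 40·14 = 560 ≡ 1, so λ ≡ 21·14 ≡ 36.
  x = λ² - 30 - 30 = 1296 - 60 ≡ 32; y = λ·(30 - 32) - 20 ≡ 37. → (32, 37)
add Q: (32, 37) + (17, 5). λ = (5 - 37)/(17 - 32) ≡ 11/28 mod 43. 28⁻¹ ≡ 20 (mod 43), so λ ≡ 5.
  x = λ² - 32 - 17 = 25 - 49 ≡ 19; y = λ·(32 - 19) - 37 ≡ 28. → (19, 28)

(19, 28)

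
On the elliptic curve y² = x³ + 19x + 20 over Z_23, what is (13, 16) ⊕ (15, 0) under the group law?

(13, 16) + (15, 0). λ = (0 - 16)/(15 - 13) ≡ 7/2 mod 23. 2⁻¹ ≡ 12 (mod 23), so λ ≡ 15.
  x = λ² - 13 - 15 = 225 - 28 ≡ 13; y = λ·(13 - 13) - 16 ≡ 7. → (13, 7)

(13, 7)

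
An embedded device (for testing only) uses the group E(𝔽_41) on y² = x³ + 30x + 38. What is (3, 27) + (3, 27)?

(37, 10)

tangent at (3, 27): λ = (3·3² + 30)/(2·27) ≡ 16/13. 13⁻¹ ≡ 19 (mod 41), so λ ≡ 16·19 ≡ 17.
  x = λ² - 3 - 3 = 289 - 6 ≡ 37; y = λ·(3 - 37) - 27 ≡ 10. → (37, 10)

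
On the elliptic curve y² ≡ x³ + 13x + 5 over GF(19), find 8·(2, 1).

Write P = (2, 1).
Repeated addition: build up to 8P.
2P: tangent at (2, 1): λ = (3·2² + 13)/(2·1) ≡ 6/2. 2⁻¹ ≡ 10 (mod 19), so λ ≡ 6·10 ≡ 3.
  x = λ² - 2 - 2 = 9 - 4 ≡ 5; y = λ·(2 - 5) - 1 ≡ 9. → (5, 9)
3P: (5, 9) + (2, 1). λ = (1 - 9)/(2 - 5) ≡ 11/16 mod 19. 16⁻¹ ≡ 6 (mod 19), so λ ≡ 9.
  x = λ² - 5 - 2 = 81 - 7 ≡ 17; y = λ·(5 - 17) - 9 ≡ 16. → (17, 16)
4P: (17, 16) + (2, 1). λ = (1 - 16)/(2 - 17) ≡ 4/4 mod 19. 4⁻¹ ≡ 5 (mod 19), so λ ≡ 1.
  x = λ² - 17 - 2 = 1 - 19 ≡ 1; y = λ·(17 - 1) - 16 ≡ 0. → (1, 0)
5P: (1, 0) + (2, 1). λ = (1 - 0)/(2 - 1) ≡ 1/1 mod 19. 1⁻¹ ≡ 1 (mod 19) since 1·1 = 1 ≡ 1, so λ ≡ 1.
  x = λ² - 1 - 2 = 1 - 3 ≡ 17; y = λ·(1 - 17) - 0 ≡ 3. → (17, 3)
6P: (17, 3) + (2, 1). λ = (1 - 3)/(2 - 17) ≡ 17/4 mod 19. 4⁻¹ ≡ 5 (mod 19) since 4·5 = 20 ≡ 1, so λ ≡ 9.
  x = λ² - 17 - 2 = 81 - 19 ≡ 5; y = λ·(17 - 5) - 3 ≡ 10. → (5, 10)
7P: (5, 10) + (2, 1). λ = (1 - 10)/(2 - 5) ≡ 10/16 mod 19. 16⁻¹ ≡ 6 (mod 19), so λ ≡ 3.
  x = λ² - 5 - 2 = 9 - 7 ≡ 2; y = λ·(5 - 2) - 10 ≡ 18. → (2, 18)
8P: (2, 18) + (2, 1): same x and y₁ ≡ -y₂, so the sum is 𝒪.

O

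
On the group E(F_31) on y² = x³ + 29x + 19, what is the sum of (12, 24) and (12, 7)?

The two points share x = 12 and their y-coordinates satisfy 24 + 7 ≡ 0 (mod 31), so they are inverses. Their sum is ∞.

O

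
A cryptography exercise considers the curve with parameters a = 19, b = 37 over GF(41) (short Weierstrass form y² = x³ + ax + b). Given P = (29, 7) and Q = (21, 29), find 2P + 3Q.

First 2P:
Repeated addition: build up to 2P.
2P: tangent at (29, 7): λ = (3·29² + 19)/(2·7) ≡ 0/14. 14⁻¹ ≡ 3 (mod 41) since 14·3 = 42 ≡ 1, so λ ≡ 0·3 ≡ 0.
  x = λ² - 29 - 29 = 0 - 58 ≡ 24; y = λ·(29 - 24) - 7 ≡ 34. → (24, 34)
2P = (24, 34).
Next 3Q:
Repeated addition: build up to 3Q.
2Q: tangent at (21, 29): λ = (3·21² + 19)/(2·29) ≡ 30/17. 17⁻¹ ≡ 29 (mod 41) since 17·29 = 493 ≡ 1, so λ ≡ 30·29 ≡ 9.
  x = λ² - 21 - 21 = 81 - 42 ≡ 39; y = λ·(21 - 39) - 29 ≡ 14. → (39, 14)
3Q: (39, 14) + (21, 29). λ = (29 - 14)/(21 - 39) ≡ 15/23 mod 41. 23⁻¹ ≡ 25 (mod 41), so λ ≡ 6.
  x = λ² - 39 - 21 = 36 - 60 ≡ 17; y = λ·(39 - 17) - 14 ≡ 36. → (17, 36)
3Q = (17, 36).
Finally 2P + 3Q:
(24, 34) + (17, 36). λ = (36 - 34)/(17 - 24) ≡ 2/34 mod 41. 34⁻¹ ≡ 35 (mod 41) since 34·35 = 1190 ≡ 1, so λ ≡ 29.
  x = λ² - 24 - 17 = 841 - 41 ≡ 21; y = λ·(24 - 21) - 34 ≡ 12. → (21, 12)

(21, 12)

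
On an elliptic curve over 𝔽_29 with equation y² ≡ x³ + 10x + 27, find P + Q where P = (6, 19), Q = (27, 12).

(6, 19) + (27, 12). λ = (12 - 19)/(27 - 6) ≡ 22/21 mod 29. 21⁻¹ ≡ 18 (mod 29), so λ ≡ 19.
  x = λ² - 6 - 27 = 361 - 33 ≡ 9; y = λ·(6 - 9) - 19 ≡ 11. → (9, 11)

(9, 11)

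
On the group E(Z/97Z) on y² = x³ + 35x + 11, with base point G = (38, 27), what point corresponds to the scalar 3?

(36, 3)

Repeated addition: build up to 3G.
2G: tangent at (38, 27): λ = (3·38² + 35)/(2·27) ≡ 2/54. 54⁻¹ ≡ 9 (mod 97) since 54·9 = 486 ≡ 1, so λ ≡ 2·9 ≡ 18.
  x = λ² - 38 - 38 = 324 - 76 ≡ 54; y = λ·(38 - 54) - 27 ≡ 73. → (54, 73)
3G: (54, 73) + (38, 27). λ = (27 - 73)/(38 - 54) ≡ 51/81 mod 97. 81⁻¹ ≡ 6 (mod 97), so λ ≡ 15.
  x = λ² - 54 - 38 = 225 - 92 ≡ 36; y = λ·(54 - 36) - 73 ≡ 3. → (36, 3)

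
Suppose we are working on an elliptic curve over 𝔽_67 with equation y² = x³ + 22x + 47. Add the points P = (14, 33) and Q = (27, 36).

(14, 33) + (27, 36). λ = (36 - 33)/(27 - 14) ≡ 3/13 mod 67. 13⁻¹ ≡ 31 (mod 67), so λ ≡ 26.
  x = λ² - 14 - 27 = 676 - 41 ≡ 32; y = λ·(14 - 32) - 33 ≡ 35. → (32, 35)

(32, 35)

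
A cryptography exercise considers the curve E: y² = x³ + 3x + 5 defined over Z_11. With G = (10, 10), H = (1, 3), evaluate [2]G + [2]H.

(4, 9)

First 2G:
Repeated addition: build up to 2G.
2G: tangent at (10, 10): λ = (3·10² + 3)/(2·10) ≡ 6/9. 9⁻¹ ≡ 5 (mod 11) since 9·5 = 45 ≡ 1, so λ ≡ 6·5 ≡ 8.
  x = λ² - 10 - 10 = 64 - 20 ≡ 0; y = λ·(10 - 0) - 10 ≡ 4. → (0, 4)
2G = (0, 4).
Next 2H:
Repeated addition: build up to 2H.
2H: tangent at (1, 3): λ = (3·1² + 3)/(2·3) ≡ 6/6. 6⁻¹ ≡ 2 (mod 11) since 6·2 = 12 ≡ 1, so λ ≡ 6·2 ≡ 1.
  x = λ² - 1 - 1 = 1 - 2 ≡ 10; y = λ·(1 - 10) - 3 ≡ 10. → (10, 10)
2H = (10, 10).
Finally 2G + 2H:
(0, 4) + (10, 10). λ = (10 - 4)/(10 - 0) ≡ 6/10 mod 11. 10⁻¹ ≡ 10 (mod 11), so λ ≡ 5.
  x = λ² - 0 - 10 = 25 - 10 ≡ 4; y = λ·(0 - 4) - 4 ≡ 9. → (4, 9)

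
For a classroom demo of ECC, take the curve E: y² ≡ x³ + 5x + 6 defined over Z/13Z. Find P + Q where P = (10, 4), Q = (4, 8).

(10, 4) + (4, 8). λ = (8 - 4)/(4 - 10) ≡ 4/7 mod 13. 7⁻¹ ≡ 2 (mod 13), so λ ≡ 8.
  x = λ² - 10 - 4 = 64 - 14 ≡ 11; y = λ·(10 - 11) - 4 ≡ 1. → (11, 1)

(11, 1)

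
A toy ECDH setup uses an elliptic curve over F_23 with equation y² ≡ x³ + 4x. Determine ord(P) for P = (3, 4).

2P: tangent at (3, 4): λ = (3·3² + 4)/(2·4) ≡ 8/8. 8⁻¹ ≡ 3 (mod 23), so λ ≡ 8·3 ≡ 1.
  x = λ² - 3 - 3 = 1 - 6 ≡ 18; y = λ·(3 - 18) - 4 ≡ 4. → (18, 4)
3P: (18, 4) + (3, 4). λ = (4 - 4)/(3 - 18) ≡ 0/8 mod 23. 8⁻¹ ≡ 3 (mod 23), so λ ≡ 0.
  x = λ² - 18 - 3 = 0 - 21 ≡ 2; y = λ·(18 - 2) - 4 ≡ 19. → (2, 19)
4P: (2, 19) + (3, 4). λ = (4 - 19)/(3 - 2) ≡ 8/1 mod 23. 1⁻¹ ≡ 1 (mod 23), so λ ≡ 8.
  x = λ² - 2 - 3 = 64 - 5 ≡ 13; y = λ·(2 - 13) - 19 ≡ 8. → (13, 8)
5P: (13, 8) + (3, 4). λ = (4 - 8)/(3 - 13) ≡ 19/13 mod 23. 13⁻¹ ≡ 16 (mod 23) since 13·16 = 208 ≡ 1, so λ ≡ 5.
  x = λ² - 13 - 3 = 25 - 16 ≡ 9; y = λ·(13 - 9) - 8 ≡ 12. → (9, 12)
6P: (9, 12) + (3, 4). λ = (4 - 12)/(3 - 9) ≡ 15/17 mod 23. 17⁻¹ ≡ 19 (mod 23) since 17·19 = 323 ≡ 1, so λ ≡ 9.
  x = λ² - 9 - 3 = 81 - 12 ≡ 0; y = λ·(9 - 0) - 12 ≡ 0. → (0, 0)
7P: (0, 0) + (3, 4). λ = (4 - 0)/(3 - 0) ≡ 4/3 mod 23. 3⁻¹ ≡ 8 (mod 23) since 3·8 = 24 ≡ 1, so λ ≡ 9.
  x = λ² - 0 - 3 = 81 - 3 ≡ 9; y = λ·(0 - 9) - 0 ≡ 11. → (9, 11)
8P: (9, 11) + (3, 4). λ = (4 - 11)/(3 - 9) ≡ 16/17 mod 23. 17⁻¹ ≡ 19 (mod 23) since 17·19 = 323 ≡ 1, so λ ≡ 5.
  x = λ² - 9 - 3 = 25 - 12 ≡ 13; y = λ·(9 - 13) - 11 ≡ 15. → (13, 15)
9P: (13, 15) + (3, 4). λ = (4 - 15)/(3 - 13) ≡ 12/13 mod 23. 13⁻¹ ≡ 16 (mod 23), so λ ≡ 8.
  x = λ² - 13 - 3 = 64 - 16 ≡ 2; y = λ·(13 - 2) - 15 ≡ 4. → (2, 4)
10P: (2, 4) + (3, 4). λ = (4 - 4)/(3 - 2) ≡ 0/1 mod 23. 1⁻¹ ≡ 1 (mod 23) since 1·1 = 1 ≡ 1, so λ ≡ 0.
  x = λ² - 2 - 3 = 0 - 5 ≡ 18; y = λ·(2 - 18) - 4 ≡ 19. → (18, 19)
11P: (18, 19) + (3, 4). λ = (4 - 19)/(3 - 18) ≡ 8/8 mod 23. 8⁻¹ ≡ 3 (mod 23), so λ ≡ 1.
  x = λ² - 18 - 3 = 1 - 21 ≡ 3; y = λ·(18 - 3) - 19 ≡ 19. → (3, 19)
12P: (3, 19) + (3, 4): same x and y₁ ≡ -y₂, so the sum is ∞.
12P = ∞, so the order is 12.

12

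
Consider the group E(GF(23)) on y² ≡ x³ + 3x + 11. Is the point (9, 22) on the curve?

y² = 22² ≡ 1; x³ + 3x + 11 = 767 ≡ 8 (mod 23). 1 ≠ 8.

no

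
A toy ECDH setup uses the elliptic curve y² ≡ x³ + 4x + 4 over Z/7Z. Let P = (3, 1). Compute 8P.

(5, 4)

Repeated addition: build up to 8P.
2P: tangent at (3, 1): λ = (3·3² + 4)/(2·1) ≡ 3/2. 2⁻¹ ≡ 4 (mod 7), so λ ≡ 3·4 ≡ 5.
  x = λ² - 3 - 3 = 25 - 6 ≡ 5; y = λ·(3 - 5) - 1 ≡ 3. → (5, 3)
3P: (5, 3) + (3, 1). λ = (1 - 3)/(3 - 5) ≡ 5/5 mod 7. 5⁻¹ ≡ 3 (mod 7) since 5·3 = 15 ≡ 1, so λ ≡ 1.
  x = λ² - 5 - 3 = 1 - 8 ≡ 0; y = λ·(5 - 0) - 3 ≡ 2. → (0, 2)
4P: (0, 2) + (3, 1). λ = (1 - 2)/(3 - 0) ≡ 6/3 mod 7. 3⁻¹ ≡ 5 (mod 7) since 3·5 = 15 ≡ 1, so λ ≡ 2.
  x = λ² - 0 - 3 = 4 - 3 ≡ 1; y = λ·(0 - 1) - 2 ≡ 3. → (1, 3)
5P: (1, 3) + (3, 1). λ = (1 - 3)/(3 - 1) ≡ 5/2 mod 7. 2⁻¹ ≡ 4 (mod 7), so λ ≡ 6.
  x = λ² - 1 - 3 = 36 - 4 ≡ 4; y = λ·(1 - 4) - 3 ≡ 0. → (4, 0)
6P: (4, 0) + (3, 1). λ = (1 - 0)/(3 - 4) ≡ 1/6 mod 7. 6⁻¹ ≡ 6 (mod 7) since 6·6 = 36 ≡ 1, so λ ≡ 6.
  x = λ² - 4 - 3 = 36 - 7 ≡ 1; y = λ·(4 - 1) - 0 ≡ 4. → (1, 4)
7P: (1, 4) + (3, 1). λ = (1 - 4)/(3 - 1) ≡ 4/2 mod 7. 2⁻¹ ≡ 4 (mod 7) since 2·4 = 8 ≡ 1, so λ ≡ 2.
  x = λ² - 1 - 3 = 4 - 4 ≡ 0; y = λ·(1 - 0) - 4 ≡ 5. → (0, 5)
8P: (0, 5) + (3, 1). λ = (1 - 5)/(3 - 0) ≡ 3/3 mod 7. 3⁻¹ ≡ 5 (mod 7), so λ ≡ 1.
  x = λ² - 0 - 3 = 1 - 3 ≡ 5; y = λ·(0 - 5) - 5 ≡ 4. → (5, 4)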